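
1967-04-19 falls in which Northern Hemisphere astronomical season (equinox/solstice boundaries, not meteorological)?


Date: April 19
Astronomical Spring (approx.; exact equinox/solstice day varies by year): March 20 to June 20
April 19 falls within the Spring window

Spring


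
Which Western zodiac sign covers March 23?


Date: March 23
Conventional tropical zodiac dates: Aries from March 21 onward; Taurus starts April 20
March 23 falls within the Aries range

Aries


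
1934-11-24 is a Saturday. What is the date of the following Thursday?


Current: Saturday
Target: Thursday
Days ahead: 5

Next Thursday: 1934-11-29


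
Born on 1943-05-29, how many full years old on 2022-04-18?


Birth: 1943-05-29
Reference: 2022-04-18
Year difference: 2022 - 1943 = 79
Birthday not yet reached in 2022, subtract 1

78 years old


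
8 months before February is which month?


February is month 2
2 - 8 = -6; wrap: -6 + 12 = 6

June


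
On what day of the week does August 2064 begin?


Target: August 1, 2064
Anchor: Jan 1, 2064. With p = 2064 - 1 = 2063: (p + p//4 - p//100 + p//400) mod 7 = (2063 + 515 - 20 + 5) mod 7 = 2563 mod 7 = 1 -> Tuesday (Mon=0 ... Sun=6)
Days before August (Jan-Jul): 213 days
Weekday index = (1 + 213) mod 7 = 4

Friday


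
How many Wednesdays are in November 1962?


November 1962 has 30 days
Anchor: Jan 1, 1962. With p = 1962 - 1 = 1961: (p + p//4 - p//100 + p//400) mod 7 = (1961 + 490 - 19 + 4) mod 7 = 2436 mod 7 = 0 -> Monday (Mon=0 ... Sun=6)
Days before November (Jan-Oct): 304; November 1 index = (0 + 304) mod 7 = 3 -> Thursday
First Wednesday is November 7
Wednesdays: 7, 14, 21, 28

4 Wednesdays


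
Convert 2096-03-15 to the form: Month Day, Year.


ISO 2096-03-15 parses as year=2096, month=03, day=15
Month 3 -> March

March 15, 2096


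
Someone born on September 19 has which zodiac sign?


Date: September 19
Conventional tropical zodiac dates: Virgo from August 23 onward; Libra starts September 23
September 19 falls within the Virgo range

Virgo


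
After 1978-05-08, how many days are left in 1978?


Day of year: 128 of 365
Remaining = 365 - 128

237 days


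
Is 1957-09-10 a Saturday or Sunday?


Anchor: Jan 1, 1957. With p = 1957 - 1 = 1956: (p + p//4 - p//100 + p//400) mod 7 = (1956 + 489 - 19 + 4) mod 7 = 2430 mod 7 = 1 -> Tuesday (Mon=0 ... Sun=6)
Day of year: 253; offset = 252
Weekday index = (1 + 252) mod 7 = 1 -> Tuesday
Weekend days: Saturday, Sunday

No


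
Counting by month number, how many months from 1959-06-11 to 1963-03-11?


From June 1959 to March 1963
4 years * 12 = 48 months, minus 3 months = 45

45 months


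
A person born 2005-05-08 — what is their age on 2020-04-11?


Birth: 2005-05-08
Reference: 2020-04-11
Year difference: 2020 - 2005 = 15
Birthday not yet reached in 2020, subtract 1

14 years old


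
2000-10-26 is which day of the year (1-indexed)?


Date: October 26, 2000
Days in months 1 through 9: 274
Plus 26 days in October

Day of year: 300


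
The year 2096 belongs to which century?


Century = (year - 1) // 100 + 1
= (2096 - 1) // 100 + 1
= 2095 // 100 + 1
= 20 + 1

21st century


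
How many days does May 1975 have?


May 1975

31 days


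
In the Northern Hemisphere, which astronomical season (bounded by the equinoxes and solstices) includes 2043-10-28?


Date: October 28
Astronomical Autumn (approx.; exact equinox/solstice day varies by year): September 22 to December 20
October 28 falls within the Autumn window

Autumn


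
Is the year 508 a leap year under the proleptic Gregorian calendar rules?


Gregorian leap year rule: divisible by 4, but not by 100, unless also by 400.
508 is divisible by 4 but not 100 -> leap year

Yes


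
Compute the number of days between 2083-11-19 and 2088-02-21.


From 2083-11-19 to 2088-02-21
2083-11-19: days before November = 31 + 28 + 31 + 30 + 31 + 30 + 31 + 31 + 30 + 31 = 304 (2083 is not a leap year); day of year = 304 + 19 = 323
2088-02-21: days before February = 31; day of year = 31 + 21 = 52
Rest of 2083: 365 - 323 = 42
Full years 2084 (366), 2085 (365), 2086 (365), 2087 (365): 1461
Total = 42 + 1461 + 52 = 1555

1555 days


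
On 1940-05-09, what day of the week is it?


Date: May 9, 1940
Anchor: Jan 1, 1940. With p = 1940 - 1 = 1939: (p + p//4 - p//100 + p//400) mod 7 = (1939 + 484 - 19 + 4) mod 7 = 2408 mod 7 = 0 -> Monday (Mon=0 ... Sun=6)
Days before May (Jan-Apr): 121; offset = 121 + 9 - 1 = 129
Weekday index = (0 + 129) mod 7 = 3

Day of the week: Thursday


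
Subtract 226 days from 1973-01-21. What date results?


Start: 1973-01-21, subtract 226 days
Back 21 days from January 21 reaches December 31, 1972 -> 205 left
December 1972 has 31 days -> back to November 30, 1972 -> 174 left
November 1972 has 30 days -> back to October 31, 1972 -> 144 left
October 1972 has 31 days -> back to September 30, 1972 -> 113 left
September 1972 has 30 days -> back to August 31, 1972 -> 83 left
August 1972 has 31 days -> back to July 31, 1972 -> 52 left
July 1972 has 31 days -> back to June 30, 1972 -> 21 left
June 1972: 30 - 21 = 9 -> lands on June 9

Result: 1972-06-09


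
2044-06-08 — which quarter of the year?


Month: June (month 6)
Q1: Jan-Mar, Q2: Apr-Jun, Q3: Jul-Sep, Q4: Oct-Dec

Q2


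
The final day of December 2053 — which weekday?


December 2053 has 31 days
Anchor: Jan 1, 2053. With p = 2053 - 1 = 2052: (p + p//4 - p//100 + p//400) mod 7 = (2052 + 513 - 20 + 5) mod 7 = 2550 mod 7 = 2 -> Wednesday (Mon=0 ... Sun=6)
Days before December (Jan-Nov): 334; December 1 index = (2 + 334) mod 7 = 0 -> Monday
Last day offset: 31 - 1 = 30 days
Weekday index = (0 + 30) mod 7 = 2

Wednesday, December 31


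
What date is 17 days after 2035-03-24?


Start: 2035-03-24, add 17 days
March 2035 has 31 days: 31 - 24 = 7 days to March 31 -> 10 left
April 2035: 10 <= 30 -> lands on April 10

Result: 2035-04-10


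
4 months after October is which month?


October is month 10
10 + 4 = 14; wrap: 14 - 12 = 2

February


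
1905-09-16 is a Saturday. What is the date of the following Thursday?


Current: Saturday
Target: Thursday
Days ahead: 5

Next Thursday: 1905-09-21


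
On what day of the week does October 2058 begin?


Target: October 1, 2058
Anchor: Jan 1, 2058. With p = 2058 - 1 = 2057: (p + p//4 - p//100 + p//400) mod 7 = (2057 + 514 - 20 + 5) mod 7 = 2556 mod 7 = 1 -> Tuesday (Mon=0 ... Sun=6)
Days before October (Jan-Sep): 273 days
Weekday index = (1 + 273) mod 7 = 1

Tuesday


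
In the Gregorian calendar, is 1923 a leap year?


Gregorian leap year rule: divisible by 4, but not by 100, unless also by 400.
1923 is not divisible by 4 -> not a leap year

No


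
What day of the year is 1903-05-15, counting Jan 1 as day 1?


Date: May 15, 1903
Days in months 1 through 4: 120
Plus 15 days in May

Day of year: 135


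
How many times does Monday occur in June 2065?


June 2065 has 30 days
Anchor: Jan 1, 2065. With p = 2065 - 1 = 2064: (p + p//4 - p//100 + p//400) mod 7 = (2064 + 516 - 20 + 5) mod 7 = 2565 mod 7 = 3 -> Thursday (Mon=0 ... Sun=6)
Days before June (Jan-May): 151; June 1 index = (3 + 151) mod 7 = 0 -> Monday
First Monday is June 1
Mondays: 1, 8, 15, 22, 29

5 Mondays


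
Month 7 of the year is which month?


Month 7 of 12

July


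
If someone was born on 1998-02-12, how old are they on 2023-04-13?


Birth: 1998-02-12
Reference: 2023-04-13
Year difference: 2023 - 1998 = 25

25 years old


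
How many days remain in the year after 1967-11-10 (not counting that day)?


Day of year: 314 of 365
Remaining = 365 - 314

51 days


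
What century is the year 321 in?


Century = (year - 1) // 100 + 1
= (321 - 1) // 100 + 1
= 320 // 100 + 1
= 3 + 1

4th century


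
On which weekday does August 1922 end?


August 1922 has 31 days
Anchor: Jan 1, 1922. With p = 1922 - 1 = 1921: (p + p//4 - p//100 + p//400) mod 7 = (1921 + 480 - 19 + 4) mod 7 = 2386 mod 7 = 6 -> Sunday (Mon=0 ... Sun=6)
Days before August (Jan-Jul): 212; August 1 index = (6 + 212) mod 7 = 1 -> Tuesday
Last day offset: 31 - 1 = 30 days
Weekday index = (1 + 30) mod 7 = 3

Thursday, August 31


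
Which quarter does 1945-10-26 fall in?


Month: October (month 10)
Q1: Jan-Mar, Q2: Apr-Jun, Q3: Jul-Sep, Q4: Oct-Dec

Q4


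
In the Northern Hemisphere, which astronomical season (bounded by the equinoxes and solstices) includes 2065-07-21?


Date: July 21
Astronomical Summer (approx.; exact equinox/solstice day varies by year): June 21 to September 21
July 21 falls within the Summer window

Summer


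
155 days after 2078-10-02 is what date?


Start: 2078-10-02, add 155 days
October 2078 has 31 days: 31 - 2 = 29 days to October 31 -> 126 left
November 2078 has 30 days -> 96 left
December 2078 has 31 days -> 65 left
January 2079 has 31 days -> 34 left
February 2079 has 28 days -> 6 left
March 2079: 6 <= 31 -> lands on March 6

Result: 2079-03-06


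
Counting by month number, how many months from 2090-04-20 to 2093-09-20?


From April 2090 to September 2093
3 years * 12 = 36 months, plus 5 months = 41

41 months


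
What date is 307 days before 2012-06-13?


Start: 2012-06-13, subtract 307 days
Back 13 days from June 13 reaches May 31, 2012 -> 294 left
May 2012 has 31 days -> back to April 30, 2012 -> 263 left
April 2012 has 30 days -> back to March 31, 2012 -> 233 left
March 2012 has 31 days -> back to February 29, 2012 -> 202 left
February 2012 has 29 days -> back to January 31, 2012 -> 173 left
January 2012 has 31 days -> back to December 31, 2011 -> 142 left
December 2011 has 31 days -> back to November 30, 2011 -> 111 left
November 2011 has 30 days -> back to October 31, 2011 -> 81 left
October 2011 has 31 days -> back to September 30, 2011 -> 50 left
September 2011 has 30 days -> back to August 31, 2011 -> 20 left
August 2011: 31 - 20 = 11 -> lands on August 11

Result: 2011-08-11


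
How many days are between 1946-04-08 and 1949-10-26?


From 1946-04-08 to 1949-10-26
1946-04-08: days before April = 31 + 28 + 31 = 90 (1946 is not a leap year); day of year = 90 + 8 = 98
1949-10-26: days before October = 31 + 28 + 31 + 30 + 31 + 30 + 31 + 31 + 30 = 273 (1949 is not a leap year); day of year = 273 + 26 = 299
Rest of 1946: 365 - 98 = 267
Full years 1947 (365), 1948 (366): 731
Total = 267 + 731 + 299 = 1297

1297 days


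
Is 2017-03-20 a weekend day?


Anchor: Jan 1, 2017. With p = 2017 - 1 = 2016: (p + p//4 - p//100 + p//400) mod 7 = (2016 + 504 - 20 + 5) mod 7 = 2505 mod 7 = 6 -> Sunday (Mon=0 ... Sun=6)
Day of year: 79; offset = 78
Weekday index = (6 + 78) mod 7 = 0 -> Monday
Weekend days: Saturday, Sunday

No


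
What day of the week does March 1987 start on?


Target: March 1, 1987
Anchor: Jan 1, 1987. With p = 1987 - 1 = 1986: (p + p//4 - p//100 + p//400) mod 7 = (1986 + 496 - 19 + 4) mod 7 = 2467 mod 7 = 3 -> Thursday (Mon=0 ... Sun=6)
Days before March (Jan-Feb): 59 days
Weekday index = (3 + 59) mod 7 = 6

Sunday


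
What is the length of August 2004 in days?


August 2004

31 days


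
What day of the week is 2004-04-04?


Date: April 4, 2004
Anchor: Jan 1, 2004. With p = 2004 - 1 = 2003: (p + p//4 - p//100 + p//400) mod 7 = (2003 + 500 - 20 + 5) mod 7 = 2488 mod 7 = 3 -> Thursday (Mon=0 ... Sun=6)
Days before April (Jan-Mar): 91; offset = 91 + 4 - 1 = 94
Weekday index = (3 + 94) mod 7 = 6

Day of the week: Sunday


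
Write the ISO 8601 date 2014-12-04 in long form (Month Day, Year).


ISO 2014-12-04 parses as year=2014, month=12, day=04
Month 12 -> December

December 4, 2014


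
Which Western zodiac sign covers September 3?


Date: September 3
Conventional tropical zodiac dates: Virgo from August 23 onward; Libra starts September 23
September 3 falls within the Virgo range

Virgo


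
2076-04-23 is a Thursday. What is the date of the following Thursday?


Current: Thursday
Target: Thursday
Days ahead: 7

Next Thursday: 2076-04-30


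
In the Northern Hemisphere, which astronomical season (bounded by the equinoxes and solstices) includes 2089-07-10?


Date: July 10
Astronomical Summer (approx.; exact equinox/solstice day varies by year): June 21 to September 21
July 10 falls within the Summer window

Summer


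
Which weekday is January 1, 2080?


Target: January 1, 2080
Anchor: Jan 1, 2080. With p = 2080 - 1 = 2079: (p + p//4 - p//100 + p//400) mod 7 = (2079 + 519 - 20 + 5) mod 7 = 2583 mod 7 = 0 -> Monday (Mon=0 ... Sun=6)
Offset from anchor: 0 days
Weekday index = (0 + 0) mod 7 = 0

Monday


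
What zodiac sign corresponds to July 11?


Date: July 11
Conventional tropical zodiac dates: Cancer from June 21 onward; Leo starts July 23
July 11 falls within the Cancer range

Cancer


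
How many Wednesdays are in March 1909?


March 1909 has 31 days
Anchor: Jan 1, 1909. With p = 1909 - 1 = 1908: (p + p//4 - p//100 + p//400) mod 7 = (1908 + 477 - 19 + 4) mod 7 = 2370 mod 7 = 4 -> Friday (Mon=0 ... Sun=6)
Days before March (Jan-Feb): 59; March 1 index = (4 + 59) mod 7 = 0 -> Monday
First Wednesday is March 3
Wednesdays: 3, 10, 17, 24, 31

5 Wednesdays


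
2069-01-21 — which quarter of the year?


Month: January (month 1)
Q1: Jan-Mar, Q2: Apr-Jun, Q3: Jul-Sep, Q4: Oct-Dec

Q1


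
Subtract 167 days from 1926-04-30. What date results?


Start: 1926-04-30, subtract 167 days
Back 30 days from April 30 reaches March 31, 1926 -> 137 left
March 1926 has 31 days -> back to February 28, 1926 -> 106 left
February 1926 has 28 days -> back to January 31, 1926 -> 78 left
January 1926 has 31 days -> back to December 31, 1925 -> 47 left
December 1925 has 31 days -> back to November 30, 1925 -> 16 left
November 1925: 30 - 16 = 14 -> lands on November 14

Result: 1925-11-14


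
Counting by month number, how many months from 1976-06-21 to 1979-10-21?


From June 1976 to October 1979
3 years * 12 = 36 months, plus 4 months = 40

40 months


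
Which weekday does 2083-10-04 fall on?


Date: October 4, 2083
Anchor: Jan 1, 2083. With p = 2083 - 1 = 2082: (p + p//4 - p//100 + p//400) mod 7 = (2082 + 520 - 20 + 5) mod 7 = 2587 mod 7 = 4 -> Friday (Mon=0 ... Sun=6)
Days before October (Jan-Sep): 273; offset = 273 + 4 - 1 = 276
Weekday index = (4 + 276) mod 7 = 0

Day of the week: Monday


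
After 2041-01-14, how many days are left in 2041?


Day of year: 14 of 365
Remaining = 365 - 14

351 days


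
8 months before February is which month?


February is month 2
2 - 8 = -6; wrap: -6 + 12 = 6

June


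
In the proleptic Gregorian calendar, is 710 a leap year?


Gregorian leap year rule: divisible by 4, but not by 100, unless also by 400.
710 is not divisible by 4 -> not a leap year

No


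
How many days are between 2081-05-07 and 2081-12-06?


From 2081-05-07 to 2081-12-06
2081-05-07: days before May = 31 + 28 + 31 + 30 = 120 (2081 is not a leap year); day of year = 120 + 7 = 127
2081-12-06: days before December = 31 + 28 + 31 + 30 + 31 + 30 + 31 + 31 + 30 + 31 + 30 = 334 (2081 is not a leap year); day of year = 334 + 6 = 340
Same year: 340 - 127 = 213

213 days


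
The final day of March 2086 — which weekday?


March 2086 has 31 days
Anchor: Jan 1, 2086. With p = 2086 - 1 = 2085: (p + p//4 - p//100 + p//400) mod 7 = (2085 + 521 - 20 + 5) mod 7 = 2591 mod 7 = 1 -> Tuesday (Mon=0 ... Sun=6)
Days before March (Jan-Feb): 59; March 1 index = (1 + 59) mod 7 = 4 -> Friday
Last day offset: 31 - 1 = 30 days
Weekday index = (4 + 30) mod 7 = 6

Sunday, March 31


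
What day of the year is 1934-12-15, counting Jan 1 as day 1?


Date: December 15, 1934
Days in months 1 through 11: 334
Plus 15 days in December

Day of year: 349


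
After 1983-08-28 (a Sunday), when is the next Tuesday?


Current: Sunday
Target: Tuesday
Days ahead: 2

Next Tuesday: 1983-08-30


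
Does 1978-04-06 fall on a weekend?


Anchor: Jan 1, 1978. With p = 1978 - 1 = 1977: (p + p//4 - p//100 + p//400) mod 7 = (1977 + 494 - 19 + 4) mod 7 = 2456 mod 7 = 6 -> Sunday (Mon=0 ... Sun=6)
Day of year: 96; offset = 95
Weekday index = (6 + 95) mod 7 = 3 -> Thursday
Weekend days: Saturday, Sunday

No


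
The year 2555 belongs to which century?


Century = (year - 1) // 100 + 1
= (2555 - 1) // 100 + 1
= 2554 // 100 + 1
= 25 + 1

26th century


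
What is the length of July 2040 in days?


July 2040

31 days


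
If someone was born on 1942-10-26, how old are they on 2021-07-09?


Birth: 1942-10-26
Reference: 2021-07-09
Year difference: 2021 - 1942 = 79
Birthday not yet reached in 2021, subtract 1

78 years old


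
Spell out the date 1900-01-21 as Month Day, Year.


ISO 1900-01-21 parses as year=1900, month=01, day=21
Month 1 -> January

January 21, 1900


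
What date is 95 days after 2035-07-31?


Start: 2035-07-31, add 95 days
July 31 is the last day of July 2035 -> 95 left
August 2035 has 31 days -> 64 left
September 2035 has 30 days -> 34 left
October 2035 has 31 days -> 3 left
November 2035: 3 <= 30 -> lands on November 3

Result: 2035-11-03


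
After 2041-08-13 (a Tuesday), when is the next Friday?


Current: Tuesday
Target: Friday
Days ahead: 3

Next Friday: 2041-08-16


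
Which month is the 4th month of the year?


Month 4 of 12

April


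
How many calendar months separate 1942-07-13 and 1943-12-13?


From July 1942 to December 1943
1 year * 12 = 12 months, plus 5 months = 17

17 months


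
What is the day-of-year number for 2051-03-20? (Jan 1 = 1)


Date: March 20, 2051
Days in months 1 through 2: 59
Plus 20 days in March

Day of year: 79


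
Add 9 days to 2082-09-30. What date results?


Start: 2082-09-30, add 9 days
September 30 is the last day of September 2082 -> 9 left
October 2082: 9 <= 31 -> lands on October 9

Result: 2082-10-09


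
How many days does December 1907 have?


December 1907

31 days


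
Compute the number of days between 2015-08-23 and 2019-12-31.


From 2015-08-23 to 2019-12-31
2015-08-23: days before August = 31 + 28 + 31 + 30 + 31 + 30 + 31 = 212 (2015 is not a leap year); day of year = 212 + 23 = 235
2019-12-31: days before December = 31 + 28 + 31 + 30 + 31 + 30 + 31 + 31 + 30 + 31 + 30 = 334 (2019 is not a leap year); day of year = 334 + 31 = 365
Rest of 2015: 365 - 235 = 130
Full years 2016 (366), 2017 (365), 2018 (365): 1096
Total = 130 + 1096 + 365 = 1591

1591 days


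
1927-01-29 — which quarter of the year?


Month: January (month 1)
Q1: Jan-Mar, Q2: Apr-Jun, Q3: Jul-Sep, Q4: Oct-Dec

Q1


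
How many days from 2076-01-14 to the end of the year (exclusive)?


Day of year: 14 of 366
Remaining = 366 - 14

352 days


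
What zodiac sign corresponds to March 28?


Date: March 28
Conventional tropical zodiac dates: Aries from March 21 onward; Taurus starts April 20
March 28 falls within the Aries range

Aries


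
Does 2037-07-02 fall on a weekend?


Anchor: Jan 1, 2037. With p = 2037 - 1 = 2036: (p + p//4 - p//100 + p//400) mod 7 = (2036 + 509 - 20 + 5) mod 7 = 2530 mod 7 = 3 -> Thursday (Mon=0 ... Sun=6)
Day of year: 183; offset = 182
Weekday index = (3 + 182) mod 7 = 3 -> Thursday
Weekend days: Saturday, Sunday

No


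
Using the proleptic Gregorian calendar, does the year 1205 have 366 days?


Gregorian leap year rule: divisible by 4, but not by 100, unless also by 400.
1205 is not divisible by 4 -> not a leap year

No


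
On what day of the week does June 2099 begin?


Target: June 1, 2099
Anchor: Jan 1, 2099. With p = 2099 - 1 = 2098: (p + p//4 - p//100 + p//400) mod 7 = (2098 + 524 - 20 + 5) mod 7 = 2607 mod 7 = 3 -> Thursday (Mon=0 ... Sun=6)
Days before June (Jan-May): 151 days
Weekday index = (3 + 151) mod 7 = 0

Monday


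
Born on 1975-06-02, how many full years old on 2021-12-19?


Birth: 1975-06-02
Reference: 2021-12-19
Year difference: 2021 - 1975 = 46

46 years old


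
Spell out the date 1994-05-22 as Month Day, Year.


ISO 1994-05-22 parses as year=1994, month=05, day=22
Month 5 -> May

May 22, 1994


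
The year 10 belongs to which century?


Century = (year - 1) // 100 + 1
= (10 - 1) // 100 + 1
= 9 // 100 + 1
= 0 + 1

1st century


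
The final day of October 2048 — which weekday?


October 2048 has 31 days
Anchor: Jan 1, 2048. With p = 2048 - 1 = 2047: (p + p//4 - p//100 + p//400) mod 7 = (2047 + 511 - 20 + 5) mod 7 = 2543 mod 7 = 2 -> Wednesday (Mon=0 ... Sun=6)
Days before October (Jan-Sep): 274; October 1 index = (2 + 274) mod 7 = 3 -> Thursday
Last day offset: 31 - 1 = 30 days
Weekday index = (3 + 30) mod 7 = 5

Saturday, October 31


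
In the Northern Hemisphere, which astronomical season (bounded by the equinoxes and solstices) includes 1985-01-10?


Date: January 10
Astronomical Winter (approx.; exact equinox/solstice day varies by year): December 21 to March 19
January 10 falls within the Winter window

Winter


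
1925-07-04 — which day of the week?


Date: July 4, 1925
Anchor: Jan 1, 1925. With p = 1925 - 1 = 1924: (p + p//4 - p//100 + p//400) mod 7 = (1924 + 481 - 19 + 4) mod 7 = 2390 mod 7 = 3 -> Thursday (Mon=0 ... Sun=6)
Days before July (Jan-Jun): 181; offset = 181 + 4 - 1 = 184
Weekday index = (3 + 184) mod 7 = 5

Day of the week: Saturday


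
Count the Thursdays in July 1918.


July 1918 has 31 days
Anchor: Jan 1, 1918. With p = 1918 - 1 = 1917: (p + p//4 - p//100 + p//400) mod 7 = (1917 + 479 - 19 + 4) mod 7 = 2381 mod 7 = 1 -> Tuesday (Mon=0 ... Sun=6)
Days before July (Jan-Jun): 181; July 1 index = (1 + 181) mod 7 = 0 -> Monday
First Thursday is July 4
Thursdays: 4, 11, 18, 25

4 Thursdays


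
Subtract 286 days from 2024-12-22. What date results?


Start: 2024-12-22, subtract 286 days
Back 22 days from December 22 reaches November 30, 2024 -> 264 left
November 2024 has 30 days -> back to October 31, 2024 -> 234 left
October 2024 has 31 days -> back to September 30, 2024 -> 203 left
September 2024 has 30 days -> back to August 31, 2024 -> 173 left
August 2024 has 31 days -> back to July 31, 2024 -> 142 left
July 2024 has 31 days -> back to June 30, 2024 -> 111 left
June 2024 has 30 days -> back to May 31, 2024 -> 81 left
May 2024 has 31 days -> back to April 30, 2024 -> 50 left
April 2024 has 30 days -> back to March 31, 2024 -> 20 left
March 2024: 31 - 20 = 11 -> lands on March 11

Result: 2024-03-11


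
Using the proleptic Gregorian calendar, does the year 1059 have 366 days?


Gregorian leap year rule: divisible by 4, but not by 100, unless also by 400.
1059 is not divisible by 4 -> not a leap year

No


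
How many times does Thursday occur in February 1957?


February 1957 has 28 days
Anchor: Jan 1, 1957. With p = 1957 - 1 = 1956: (p + p//4 - p//100 + p//400) mod 7 = (1956 + 489 - 19 + 4) mod 7 = 2430 mod 7 = 1 -> Tuesday (Mon=0 ... Sun=6)
Days before February (Jan): 31; February 1 index = (1 + 31) mod 7 = 4 -> Friday
First Thursday is February 7
Thursdays: 7, 14, 21, 28

4 Thursdays


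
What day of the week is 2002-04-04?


Date: April 4, 2002
Anchor: Jan 1, 2002. With p = 2002 - 1 = 2001: (p + p//4 - p//100 + p//400) mod 7 = (2001 + 500 - 20 + 5) mod 7 = 2486 mod 7 = 1 -> Tuesday (Mon=0 ... Sun=6)
Days before April (Jan-Mar): 90; offset = 90 + 4 - 1 = 93
Weekday index = (1 + 93) mod 7 = 3

Day of the week: Thursday


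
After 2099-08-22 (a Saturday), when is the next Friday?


Current: Saturday
Target: Friday
Days ahead: 6

Next Friday: 2099-08-28


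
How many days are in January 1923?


January 1923

31 days


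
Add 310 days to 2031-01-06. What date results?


Start: 2031-01-06, add 310 days
January 2031 has 31 days: 31 - 6 = 25 days to January 31 -> 285 left
February 2031 has 28 days -> 257 left
March 2031 has 31 days -> 226 left
April 2031 has 30 days -> 196 left
May 2031 has 31 days -> 165 left
June 2031 has 30 days -> 135 left
July 2031 has 31 days -> 104 left
August 2031 has 31 days -> 73 left
September 2031 has 30 days -> 43 left
October 2031 has 31 days -> 12 left
November 2031: 12 <= 30 -> lands on November 12

Result: 2031-11-12


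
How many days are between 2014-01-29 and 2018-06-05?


From 2014-01-29 to 2018-06-05
2014-01-29: day of year = 29
2018-06-05: days before June = 31 + 28 + 31 + 30 + 31 = 151 (2018 is not a leap year); day of year = 151 + 5 = 156
Rest of 2014: 365 - 29 = 336
Full years 2015 (365), 2016 (366), 2017 (365): 1096
Total = 336 + 1096 + 156 = 1588

1588 days


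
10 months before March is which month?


March is month 3
3 - 10 = -7; wrap: -7 + 12 = 5

May


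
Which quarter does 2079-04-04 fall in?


Month: April (month 4)
Q1: Jan-Mar, Q2: Apr-Jun, Q3: Jul-Sep, Q4: Oct-Dec

Q2


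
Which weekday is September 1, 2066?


Target: September 1, 2066
Anchor: Jan 1, 2066. With p = 2066 - 1 = 2065: (p + p//4 - p//100 + p//400) mod 7 = (2065 + 516 - 20 + 5) mod 7 = 2566 mod 7 = 4 -> Friday (Mon=0 ... Sun=6)
Days before September (Jan-Aug): 243 days
Weekday index = (4 + 243) mod 7 = 2

Wednesday


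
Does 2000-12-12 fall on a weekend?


Anchor: Jan 1, 2000. With p = 2000 - 1 = 1999: (p + p//4 - p//100 + p//400) mod 7 = (1999 + 499 - 19 + 4) mod 7 = 2483 mod 7 = 5 -> Saturday (Mon=0 ... Sun=6)
Day of year: 347; offset = 346
Weekday index = (5 + 346) mod 7 = 1 -> Tuesday
Weekend days: Saturday, Sunday

No


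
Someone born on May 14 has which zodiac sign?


Date: May 14
Conventional tropical zodiac dates: Taurus from April 20 onward; Gemini starts May 21
May 14 falls within the Taurus range

Taurus


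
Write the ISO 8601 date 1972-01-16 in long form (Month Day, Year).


ISO 1972-01-16 parses as year=1972, month=01, day=16
Month 1 -> January

January 16, 1972


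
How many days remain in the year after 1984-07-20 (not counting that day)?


Day of year: 202 of 366
Remaining = 366 - 202

164 days


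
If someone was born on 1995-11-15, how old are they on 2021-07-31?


Birth: 1995-11-15
Reference: 2021-07-31
Year difference: 2021 - 1995 = 26
Birthday not yet reached in 2021, subtract 1

25 years old


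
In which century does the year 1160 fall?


Century = (year - 1) // 100 + 1
= (1160 - 1) // 100 + 1
= 1159 // 100 + 1
= 11 + 1

12th century


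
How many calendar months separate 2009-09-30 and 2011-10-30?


From September 2009 to October 2011
2 years * 12 = 24 months, plus 1 month = 25

25 months


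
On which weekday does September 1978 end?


September 1978 has 30 days
Anchor: Jan 1, 1978. With p = 1978 - 1 = 1977: (p + p//4 - p//100 + p//400) mod 7 = (1977 + 494 - 19 + 4) mod 7 = 2456 mod 7 = 6 -> Sunday (Mon=0 ... Sun=6)
Days before September (Jan-Aug): 243; September 1 index = (6 + 243) mod 7 = 4 -> Friday
Last day offset: 30 - 1 = 29 days
Weekday index = (4 + 29) mod 7 = 5

Saturday, September 30


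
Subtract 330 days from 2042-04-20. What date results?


Start: 2042-04-20, subtract 330 days
Back 20 days from April 20 reaches March 31, 2042 -> 310 left
March 2042 has 31 days -> back to February 28, 2042 -> 279 left
February 2042 has 28 days -> back to January 31, 2042 -> 251 left
January 2042 has 31 days -> back to December 31, 2041 -> 220 left
December 2041 has 31 days -> back to November 30, 2041 -> 189 left
November 2041 has 30 days -> back to October 31, 2041 -> 159 left
October 2041 has 31 days -> back to September 30, 2041 -> 128 left
September 2041 has 30 days -> back to August 31, 2041 -> 98 left
August 2041 has 31 days -> back to July 31, 2041 -> 67 left
July 2041 has 31 days -> back to June 30, 2041 -> 36 left
June 2041 has 30 days -> back to May 31, 2041 -> 6 left
May 2041: 31 - 6 = 25 -> lands on May 25

Result: 2041-05-25


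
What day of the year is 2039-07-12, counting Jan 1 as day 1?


Date: July 12, 2039
Days in months 1 through 6: 181
Plus 12 days in July

Day of year: 193


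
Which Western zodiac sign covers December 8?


Date: December 8
Conventional tropical zodiac dates: Sagittarius from November 22 onward; Capricorn starts December 22
December 8 falls within the Sagittarius range

Sagittarius


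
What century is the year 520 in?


Century = (year - 1) // 100 + 1
= (520 - 1) // 100 + 1
= 519 // 100 + 1
= 5 + 1

6th century


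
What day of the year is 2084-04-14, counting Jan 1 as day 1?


Date: April 14, 2084
Days in months 1 through 3: 91
Plus 14 days in April

Day of year: 105


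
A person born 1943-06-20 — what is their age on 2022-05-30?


Birth: 1943-06-20
Reference: 2022-05-30
Year difference: 2022 - 1943 = 79
Birthday not yet reached in 2022, subtract 1

78 years old


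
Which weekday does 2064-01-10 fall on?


Date: January 10, 2064
Anchor: Jan 1, 2064. With p = 2064 - 1 = 2063: (p + p//4 - p//100 + p//400) mod 7 = (2063 + 515 - 20 + 5) mod 7 = 2563 mod 7 = 1 -> Tuesday (Mon=0 ... Sun=6)
Days into year = 10 - 1 = 9
Weekday index = (1 + 9) mod 7 = 3

Day of the week: Thursday


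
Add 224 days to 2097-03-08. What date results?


Start: 2097-03-08, add 224 days
March 2097 has 31 days: 31 - 8 = 23 days to March 31 -> 201 left
April 2097 has 30 days -> 171 left
May 2097 has 31 days -> 140 left
June 2097 has 30 days -> 110 left
July 2097 has 31 days -> 79 left
August 2097 has 31 days -> 48 left
September 2097 has 30 days -> 18 left
October 2097: 18 <= 31 -> lands on October 18

Result: 2097-10-18


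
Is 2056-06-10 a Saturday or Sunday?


Anchor: Jan 1, 2056. With p = 2056 - 1 = 2055: (p + p//4 - p//100 + p//400) mod 7 = (2055 + 513 - 20 + 5) mod 7 = 2553 mod 7 = 5 -> Saturday (Mon=0 ... Sun=6)
Day of year: 162; offset = 161
Weekday index = (5 + 161) mod 7 = 5 -> Saturday
Weekend days: Saturday, Sunday

Yes


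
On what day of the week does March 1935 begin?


Target: March 1, 1935
Anchor: Jan 1, 1935. With p = 1935 - 1 = 1934: (p + p//4 - p//100 + p//400) mod 7 = (1934 + 483 - 19 + 4) mod 7 = 2402 mod 7 = 1 -> Tuesday (Mon=0 ... Sun=6)
Days before March (Jan-Feb): 59 days
Weekday index = (1 + 59) mod 7 = 4

Friday


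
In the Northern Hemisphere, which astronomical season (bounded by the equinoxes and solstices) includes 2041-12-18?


Date: December 18
Astronomical Autumn (approx.; exact equinox/solstice day varies by year): September 22 to December 20
December 18 falls within the Autumn window

Autumn


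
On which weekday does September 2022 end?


September 2022 has 30 days
Anchor: Jan 1, 2022. With p = 2022 - 1 = 2021: (p + p//4 - p//100 + p//400) mod 7 = (2021 + 505 - 20 + 5) mod 7 = 2511 mod 7 = 5 -> Saturday (Mon=0 ... Sun=6)
Days before September (Jan-Aug): 243; September 1 index = (5 + 243) mod 7 = 3 -> Thursday
Last day offset: 30 - 1 = 29 days
Weekday index = (3 + 29) mod 7 = 4

Friday, September 30


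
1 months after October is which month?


October is month 10
10 + 1 = 11

November


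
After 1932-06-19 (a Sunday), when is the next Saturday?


Current: Sunday
Target: Saturday
Days ahead: 6

Next Saturday: 1932-06-25


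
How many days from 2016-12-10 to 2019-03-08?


From 2016-12-10 to 2019-03-08
2016-12-10: days before December = 31 + 29 + 31 + 30 + 31 + 30 + 31 + 31 + 30 + 31 + 30 = 335 (2016 is a leap year); day of year = 335 + 10 = 345
2019-03-08: days before March = 31 + 28 = 59 (2019 is not a leap year); day of year = 59 + 8 = 67
Rest of 2016: 366 - 345 = 21
Full years 2017 (365), 2018 (365): 730
Total = 21 + 730 + 67 = 818

818 days


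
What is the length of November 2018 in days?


November 2018

30 days


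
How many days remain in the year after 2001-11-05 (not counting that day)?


Day of year: 309 of 365
Remaining = 365 - 309

56 days


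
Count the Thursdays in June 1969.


June 1969 has 30 days
Anchor: Jan 1, 1969. With p = 1969 - 1 = 1968: (p + p//4 - p//100 + p//400) mod 7 = (1968 + 492 - 19 + 4) mod 7 = 2445 mod 7 = 2 -> Wednesday (Mon=0 ... Sun=6)
Days before June (Jan-May): 151; June 1 index = (2 + 151) mod 7 = 6 -> Sunday
First Thursday is June 5
Thursdays: 5, 12, 19, 26

4 Thursdays


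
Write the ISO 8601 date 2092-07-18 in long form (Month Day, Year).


ISO 2092-07-18 parses as year=2092, month=07, day=18
Month 7 -> July

July 18, 2092


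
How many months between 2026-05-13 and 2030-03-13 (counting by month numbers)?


From May 2026 to March 2030
4 years * 12 = 48 months, minus 2 months = 46

46 months


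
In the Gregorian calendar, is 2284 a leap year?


Gregorian leap year rule: divisible by 4, but not by 100, unless also by 400.
2284 is divisible by 4 but not 100 -> leap year

Yes


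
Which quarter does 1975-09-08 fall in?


Month: September (month 9)
Q1: Jan-Mar, Q2: Apr-Jun, Q3: Jul-Sep, Q4: Oct-Dec

Q3


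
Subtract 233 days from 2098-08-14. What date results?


Start: 2098-08-14, subtract 233 days
Back 14 days from August 14 reaches July 31, 2098 -> 219 left
July 2098 has 31 days -> back to June 30, 2098 -> 188 left
June 2098 has 30 days -> back to May 31, 2098 -> 158 left
May 2098 has 31 days -> back to April 30, 2098 -> 127 left
April 2098 has 30 days -> back to March 31, 2098 -> 97 left
March 2098 has 31 days -> back to February 28, 2098 -> 66 left
February 2098 has 28 days -> back to January 31, 2098 -> 38 left
January 2098 has 31 days -> back to December 31, 2097 -> 7 left
December 2097: 31 - 7 = 24 -> lands on December 24

Result: 2097-12-24


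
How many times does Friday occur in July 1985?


July 1985 has 31 days
Anchor: Jan 1, 1985. With p = 1985 - 1 = 1984: (p + p//4 - p//100 + p//400) mod 7 = (1984 + 496 - 19 + 4) mod 7 = 2465 mod 7 = 1 -> Tuesday (Mon=0 ... Sun=6)
Days before July (Jan-Jun): 181; July 1 index = (1 + 181) mod 7 = 0 -> Monday
First Friday is July 5
Fridays: 5, 12, 19, 26

4 Fridays


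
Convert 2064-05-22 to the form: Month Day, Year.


ISO 2064-05-22 parses as year=2064, month=05, day=22
Month 5 -> May

May 22, 2064


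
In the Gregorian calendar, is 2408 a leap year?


Gregorian leap year rule: divisible by 4, but not by 100, unless also by 400.
2408 is divisible by 4 but not 100 -> leap year

Yes


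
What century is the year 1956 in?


Century = (year - 1) // 100 + 1
= (1956 - 1) // 100 + 1
= 1955 // 100 + 1
= 19 + 1

20th century


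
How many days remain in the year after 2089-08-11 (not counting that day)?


Day of year: 223 of 365
Remaining = 365 - 223

142 days


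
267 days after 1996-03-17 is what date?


Start: 1996-03-17, add 267 days
March 1996 has 31 days: 31 - 17 = 14 days to March 31 -> 253 left
April 1996 has 30 days -> 223 left
May 1996 has 31 days -> 192 left
June 1996 has 30 days -> 162 left
July 1996 has 31 days -> 131 left
August 1996 has 31 days -> 100 left
September 1996 has 30 days -> 70 left
October 1996 has 31 days -> 39 left
November 1996 has 30 days -> 9 left
December 1996: 9 <= 31 -> lands on December 9

Result: 1996-12-09


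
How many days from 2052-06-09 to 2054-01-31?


From 2052-06-09 to 2054-01-31
2052-06-09: days before June = 31 + 29 + 31 + 30 + 31 = 152 (2052 is a leap year); day of year = 152 + 9 = 161
2054-01-31: day of year = 31
Rest of 2052: 366 - 161 = 205
Full years 2053 (365): 365
Total = 205 + 365 + 31 = 601

601 days


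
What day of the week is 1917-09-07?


Date: September 7, 1917
Anchor: Jan 1, 1917. With p = 1917 - 1 = 1916: (p + p//4 - p//100 + p//400) mod 7 = (1916 + 479 - 19 + 4) mod 7 = 2380 mod 7 = 0 -> Monday (Mon=0 ... Sun=6)
Days before September (Jan-Aug): 243; offset = 243 + 7 - 1 = 249
Weekday index = (0 + 249) mod 7 = 4

Day of the week: Friday


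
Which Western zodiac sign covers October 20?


Date: October 20
Conventional tropical zodiac dates: Libra from September 23 onward; Scorpio starts October 23
October 20 falls within the Libra range

Libra


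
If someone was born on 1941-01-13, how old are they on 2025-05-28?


Birth: 1941-01-13
Reference: 2025-05-28
Year difference: 2025 - 1941 = 84

84 years old


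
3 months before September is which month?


September is month 9
9 - 3 = 6

June


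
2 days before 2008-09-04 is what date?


Start: 2008-09-04, subtract 2 days
4 - 2 = 2 stays within September 2008

Result: 2008-09-02


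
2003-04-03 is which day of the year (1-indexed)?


Date: April 3, 2003
Days in months 1 through 3: 90
Plus 3 days in April

Day of year: 93


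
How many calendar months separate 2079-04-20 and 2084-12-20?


From April 2079 to December 2084
5 years * 12 = 60 months, plus 8 months = 68

68 months


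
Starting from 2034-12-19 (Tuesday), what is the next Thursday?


Current: Tuesday
Target: Thursday
Days ahead: 2

Next Thursday: 2034-12-21


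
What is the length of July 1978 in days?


July 1978

31 days


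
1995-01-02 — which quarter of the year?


Month: January (month 1)
Q1: Jan-Mar, Q2: Apr-Jun, Q3: Jul-Sep, Q4: Oct-Dec

Q1


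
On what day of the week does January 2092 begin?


Target: January 1, 2092
Anchor: Jan 1, 2092. With p = 2092 - 1 = 2091: (p + p//4 - p//100 + p//400) mod 7 = (2091 + 522 - 20 + 5) mod 7 = 2598 mod 7 = 1 -> Tuesday (Mon=0 ... Sun=6)
Offset from anchor: 0 days
Weekday index = (1 + 0) mod 7 = 1

Tuesday


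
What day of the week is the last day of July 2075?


July 2075 has 31 days
Anchor: Jan 1, 2075. With p = 2075 - 1 = 2074: (p + p//4 - p//100 + p//400) mod 7 = (2074 + 518 - 20 + 5) mod 7 = 2577 mod 7 = 1 -> Tuesday (Mon=0 ... Sun=6)
Days before July (Jan-Jun): 181; July 1 index = (1 + 181) mod 7 = 0 -> Monday
Last day offset: 31 - 1 = 30 days
Weekday index = (0 + 30) mod 7 = 2

Wednesday, July 31


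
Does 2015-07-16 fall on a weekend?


Anchor: Jan 1, 2015. With p = 2015 - 1 = 2014: (p + p//4 - p//100 + p//400) mod 7 = (2014 + 503 - 20 + 5) mod 7 = 2502 mod 7 = 3 -> Thursday (Mon=0 ... Sun=6)
Day of year: 197; offset = 196
Weekday index = (3 + 196) mod 7 = 3 -> Thursday
Weekend days: Saturday, Sunday

No


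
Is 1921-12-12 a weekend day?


Anchor: Jan 1, 1921. With p = 1921 - 1 = 1920: (p + p//4 - p//100 + p//400) mod 7 = (1920 + 480 - 19 + 4) mod 7 = 2385 mod 7 = 5 -> Saturday (Mon=0 ... Sun=6)
Day of year: 346; offset = 345
Weekday index = (5 + 345) mod 7 = 0 -> Monday
Weekend days: Saturday, Sunday

No


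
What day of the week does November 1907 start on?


Target: November 1, 1907
Anchor: Jan 1, 1907. With p = 1907 - 1 = 1906: (p + p//4 - p//100 + p//400) mod 7 = (1906 + 476 - 19 + 4) mod 7 = 2367 mod 7 = 1 -> Tuesday (Mon=0 ... Sun=6)
Days before November (Jan-Oct): 304 days
Weekday index = (1 + 304) mod 7 = 4

Friday


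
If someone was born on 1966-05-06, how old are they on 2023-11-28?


Birth: 1966-05-06
Reference: 2023-11-28
Year difference: 2023 - 1966 = 57

57 years old


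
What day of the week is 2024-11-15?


Date: November 15, 2024
Anchor: Jan 1, 2024. With p = 2024 - 1 = 2023: (p + p//4 - p//100 + p//400) mod 7 = (2023 + 505 - 20 + 5) mod 7 = 2513 mod 7 = 0 -> Monday (Mon=0 ... Sun=6)
Days before November (Jan-Oct): 305; offset = 305 + 15 - 1 = 319
Weekday index = (0 + 319) mod 7 = 4

Day of the week: Friday


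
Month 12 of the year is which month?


Month 12 of 12

December


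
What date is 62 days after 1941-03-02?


Start: 1941-03-02, add 62 days
March 1941 has 31 days: 31 - 2 = 29 days to March 31 -> 33 left
April 1941 has 30 days -> 3 left
May 1941: 3 <= 31 -> lands on May 3

Result: 1941-05-03


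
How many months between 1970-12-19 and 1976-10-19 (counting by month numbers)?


From December 1970 to October 1976
6 years * 12 = 72 months, minus 2 months = 70

70 months


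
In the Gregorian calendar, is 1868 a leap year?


Gregorian leap year rule: divisible by 4, but not by 100, unless also by 400.
1868 is divisible by 4 but not 100 -> leap year

Yes


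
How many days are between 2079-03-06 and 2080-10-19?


From 2079-03-06 to 2080-10-19
2079-03-06: days before March = 31 + 28 = 59 (2079 is not a leap year); day of year = 59 + 6 = 65
2080-10-19: days before October = 31 + 29 + 31 + 30 + 31 + 30 + 31 + 31 + 30 = 274 (2080 is a leap year); day of year = 274 + 19 = 293
Rest of 2079: 365 - 65 = 300
Total = 300 + 293 = 593

593 days
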